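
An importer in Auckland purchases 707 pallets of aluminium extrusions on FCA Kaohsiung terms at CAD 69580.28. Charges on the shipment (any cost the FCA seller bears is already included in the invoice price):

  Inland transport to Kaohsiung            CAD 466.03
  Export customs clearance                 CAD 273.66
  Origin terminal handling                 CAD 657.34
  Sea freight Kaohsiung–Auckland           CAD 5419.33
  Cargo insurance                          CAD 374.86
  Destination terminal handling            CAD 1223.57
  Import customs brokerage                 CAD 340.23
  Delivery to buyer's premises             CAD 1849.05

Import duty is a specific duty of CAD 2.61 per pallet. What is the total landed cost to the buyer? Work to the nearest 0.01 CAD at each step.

Total landed cost: CAD 81289.93

FCA: the seller delivers export-cleared goods to the carrier; the buyer bears costs from that point.
Already in the invoice (seller's account under FCA): inland to port, export clearance — exclude.
CIF value = FCA price + origin terminal + freight + insurance = 69580.28 + 657.34 + 5419.33 + 374.86 = 76031.81
Import duty = 707 × 2.61 = 1845.27
Buyer bears: origin terminal 657.34 + freight 5419.33 + insurance 374.86 + destination terminal 1223.57 + brokerage 340.23 + delivery 1849.05 + duty 1845.27 = 11709.65
Landed cost = invoice 69580.28 + 11709.65 = 81289.93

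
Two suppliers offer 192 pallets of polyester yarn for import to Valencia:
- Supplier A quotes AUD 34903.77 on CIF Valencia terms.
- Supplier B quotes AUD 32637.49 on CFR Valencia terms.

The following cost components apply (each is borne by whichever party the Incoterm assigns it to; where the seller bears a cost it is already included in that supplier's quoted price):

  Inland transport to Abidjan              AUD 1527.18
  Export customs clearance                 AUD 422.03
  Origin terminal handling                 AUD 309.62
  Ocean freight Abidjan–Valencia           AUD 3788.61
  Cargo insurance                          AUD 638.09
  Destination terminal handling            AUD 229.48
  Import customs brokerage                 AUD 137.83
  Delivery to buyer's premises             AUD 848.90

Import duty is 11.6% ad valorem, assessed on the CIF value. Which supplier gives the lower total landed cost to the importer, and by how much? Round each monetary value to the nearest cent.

Supplier B is cheaper by AUD 1817.06

Supplier A (CIF):
The CIF price already equals the CIF value: 34903.77
Import duty = 34903.77 × 11.6% = 4048.84
Buyer bears (A): 229.48 + 137.83 + 848.90 = 1216.21
Landed cost (A) = invoice 34903.77 + 1216.21 + duty 4048.84 = 40168.82
Supplier B (CFR):
CIF value = CFR price + insurance = 32637.49 + 638.09 = 33275.58
Import duty = 33275.58 × 11.6% = 3859.97
Buyer bears (B): 638.09 + 229.48 + 137.83 + 848.90 = 1854.30
Landed cost (B) = invoice 32637.49 + 1854.30 + duty 3859.97 = 38351.76
Difference = |40168.82 − 38351.76| = 1817.06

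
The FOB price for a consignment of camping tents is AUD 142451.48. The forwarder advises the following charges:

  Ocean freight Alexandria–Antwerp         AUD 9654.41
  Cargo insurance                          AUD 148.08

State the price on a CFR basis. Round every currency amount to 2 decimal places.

Not relevant to the conversion: insurance — on the buyer under both terms; not part of either seller's price.
From FOB to CFR, the seller additionally bears: freight.
CFR price = 142451.48 + 9654.41 = 152105.89

CFR price: AUD 152105.89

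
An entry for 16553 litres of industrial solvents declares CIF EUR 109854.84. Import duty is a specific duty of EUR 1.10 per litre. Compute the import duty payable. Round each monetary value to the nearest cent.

Import duty: EUR 18208.30

Import duty = 16553 × 1.10 = 18208.30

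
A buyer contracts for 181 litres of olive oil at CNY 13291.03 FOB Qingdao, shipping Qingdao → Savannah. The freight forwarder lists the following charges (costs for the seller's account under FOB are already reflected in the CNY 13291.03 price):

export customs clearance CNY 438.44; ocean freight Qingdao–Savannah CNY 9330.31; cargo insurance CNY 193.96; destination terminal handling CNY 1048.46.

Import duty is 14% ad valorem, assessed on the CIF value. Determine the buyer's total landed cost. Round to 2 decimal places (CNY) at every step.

FOB: the seller bears costs until goods are on board at the origin port; the buyer bears freight, insurance and all costs thereafter.
Already in the invoice (seller's account under FOB): export clearance — exclude.
CIF value = FOB price + freight + insurance = 13291.03 + 9330.31 + 193.96 = 22815.30
Import duty = 22815.30 × 14% = 3194.14
Buyer bears: freight 9330.31 + insurance 193.96 + destination terminal 1048.46 + duty 3194.14 = 13766.87
Landed cost = invoice 13291.03 + 13766.87 = 27057.90

Total landed cost: CNY 27057.90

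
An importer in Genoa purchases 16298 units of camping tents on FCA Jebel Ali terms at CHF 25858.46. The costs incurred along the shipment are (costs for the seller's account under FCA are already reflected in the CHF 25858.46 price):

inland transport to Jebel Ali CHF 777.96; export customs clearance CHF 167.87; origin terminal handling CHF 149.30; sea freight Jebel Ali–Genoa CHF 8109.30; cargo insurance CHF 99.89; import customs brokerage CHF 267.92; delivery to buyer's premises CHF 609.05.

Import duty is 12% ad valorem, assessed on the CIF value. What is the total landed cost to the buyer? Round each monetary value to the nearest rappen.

FCA: the seller delivers export-cleared goods to the carrier; the buyer bears costs from that point.
Already in the invoice (seller's account under FCA): inland to port, export clearance — exclude.
CIF value = FCA price + origin terminal + freight + insurance = 25858.46 + 149.30 + 8109.30 + 99.89 = 34216.95
Import duty = 34216.95 × 12% = 4106.03
Buyer bears: origin terminal 149.30 + freight 8109.30 + insurance 99.89 + brokerage 267.92 + delivery 609.05 + duty 4106.03 = 13341.49
Landed cost = invoice 25858.46 + 13341.49 = 39199.95

Total landed cost: CHF 39199.95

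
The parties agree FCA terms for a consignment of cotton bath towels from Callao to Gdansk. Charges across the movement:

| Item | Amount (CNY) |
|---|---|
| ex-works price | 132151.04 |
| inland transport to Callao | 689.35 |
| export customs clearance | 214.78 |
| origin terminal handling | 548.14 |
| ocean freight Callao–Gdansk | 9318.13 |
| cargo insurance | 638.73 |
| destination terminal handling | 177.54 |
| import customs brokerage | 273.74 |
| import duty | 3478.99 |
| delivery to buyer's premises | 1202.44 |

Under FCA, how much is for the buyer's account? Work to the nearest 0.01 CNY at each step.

Buyer's account: CNY 15637.71

FCA: the seller delivers export-cleared goods to the carrier; the buyer bears costs from that point.
Seller's account: goods 132151.04 + inland to port 689.35 + export clearance 214.78 = 133055.17
Buyer's account: origin terminal 548.14 + freight 9318.13 + insurance 638.73 + destination terminal 177.54 + brokerage 273.74 + duty 3478.99 + delivery 1202.44 = 15637.71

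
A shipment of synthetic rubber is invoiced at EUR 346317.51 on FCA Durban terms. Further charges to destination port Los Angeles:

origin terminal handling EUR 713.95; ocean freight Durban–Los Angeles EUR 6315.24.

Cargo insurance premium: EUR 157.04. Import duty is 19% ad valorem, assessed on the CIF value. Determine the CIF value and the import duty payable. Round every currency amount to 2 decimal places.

CIF = FCA price + pre-shipment costs + freight + insurance
CIF = 346317.51 + 713.95 + 6315.24 + 157.04 = 353503.74
Import duty = 353503.74 × 19% = 67165.71

CIF value: EUR 353503.74; import duty: EUR 67165.71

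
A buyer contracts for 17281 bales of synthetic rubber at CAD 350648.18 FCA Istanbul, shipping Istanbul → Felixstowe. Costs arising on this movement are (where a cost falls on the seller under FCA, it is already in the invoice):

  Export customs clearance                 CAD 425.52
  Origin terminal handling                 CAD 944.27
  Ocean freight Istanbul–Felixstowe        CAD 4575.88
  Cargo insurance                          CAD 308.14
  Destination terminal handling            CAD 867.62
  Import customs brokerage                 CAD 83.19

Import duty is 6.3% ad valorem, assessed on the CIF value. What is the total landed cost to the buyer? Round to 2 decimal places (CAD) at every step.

Total landed cost: CAD 379885.30

FCA: the seller delivers export-cleared goods to the carrier; the buyer bears costs from that point.
Already in the invoice (seller's account under FCA): export clearance — exclude.
CIF value = FCA price + origin terminal + freight + insurance = 350648.18 + 944.27 + 4575.88 + 308.14 = 356476.47
Import duty = 356476.47 × 6.3% = 22458.02
Buyer bears: origin terminal 944.27 + freight 4575.88 + insurance 308.14 + destination terminal 867.62 + brokerage 83.19 + duty 22458.02 = 29237.12
Landed cost = invoice 350648.18 + 29237.12 = 379885.30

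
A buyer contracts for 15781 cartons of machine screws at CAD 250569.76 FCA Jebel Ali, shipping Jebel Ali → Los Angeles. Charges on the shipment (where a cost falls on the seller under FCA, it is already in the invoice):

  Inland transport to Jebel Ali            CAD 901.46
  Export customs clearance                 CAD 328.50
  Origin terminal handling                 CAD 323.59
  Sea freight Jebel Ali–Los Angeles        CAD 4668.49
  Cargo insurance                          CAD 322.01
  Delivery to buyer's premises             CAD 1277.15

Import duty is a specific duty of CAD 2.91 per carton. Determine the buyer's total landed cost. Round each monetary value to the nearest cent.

FCA: the seller delivers export-cleared goods to the carrier; the buyer bears costs from that point.
Already in the invoice (seller's account under FCA): inland to port, export clearance — exclude.
CIF value = FCA price + origin terminal + freight + insurance = 250569.76 + 323.59 + 4668.49 + 322.01 = 255883.85
Import duty = 15781 × 2.91 = 45922.71
Buyer bears: origin terminal 323.59 + freight 4668.49 + insurance 322.01 + delivery 1277.15 + duty 45922.71 = 52513.95
Landed cost = invoice 250569.76 + 52513.95 = 303083.71

Total landed cost: CAD 303083.71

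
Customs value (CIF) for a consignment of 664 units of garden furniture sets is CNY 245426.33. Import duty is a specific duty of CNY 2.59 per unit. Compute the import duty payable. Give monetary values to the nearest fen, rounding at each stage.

Import duty: CNY 1719.76

Import duty = 664 × 2.59 = 1719.76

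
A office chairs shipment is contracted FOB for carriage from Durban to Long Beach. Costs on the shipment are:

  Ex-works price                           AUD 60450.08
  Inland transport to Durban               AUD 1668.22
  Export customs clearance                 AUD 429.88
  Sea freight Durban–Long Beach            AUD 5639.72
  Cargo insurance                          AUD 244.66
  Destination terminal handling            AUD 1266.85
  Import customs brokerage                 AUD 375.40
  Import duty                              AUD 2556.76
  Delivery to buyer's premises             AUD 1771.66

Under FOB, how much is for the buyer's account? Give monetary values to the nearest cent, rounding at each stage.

FOB: the seller bears costs until goods are on board at the origin port; the buyer bears freight, insurance and all costs thereafter.
Seller's account: goods 60450.08 + inland to port 1668.22 + export clearance 429.88 = 62548.18
Buyer's account: freight 5639.72 + insurance 244.66 + destination terminal 1266.85 + brokerage 375.40 + duty 2556.76 + delivery 1771.66 = 11855.05

Buyer's account: AUD 11855.05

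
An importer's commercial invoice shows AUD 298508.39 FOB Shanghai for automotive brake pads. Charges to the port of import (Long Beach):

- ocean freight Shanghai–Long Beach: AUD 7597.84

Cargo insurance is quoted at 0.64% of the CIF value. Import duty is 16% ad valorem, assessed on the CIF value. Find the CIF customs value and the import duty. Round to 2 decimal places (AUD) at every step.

Let C be the CIF value. C = FOB price + freight + 0.64% × C
C − 0.64% × C = 298508.39 + 7597.84
0.9936 × C = 306106.23
C = 306106.23 / 0.9936 = 308077.93
Insurance premium = 0.64% × 308077.93 = 1971.70
Import duty = 308077.93 × 16% = 49292.47

CIF value: AUD 308077.93; import duty: AUD 49292.47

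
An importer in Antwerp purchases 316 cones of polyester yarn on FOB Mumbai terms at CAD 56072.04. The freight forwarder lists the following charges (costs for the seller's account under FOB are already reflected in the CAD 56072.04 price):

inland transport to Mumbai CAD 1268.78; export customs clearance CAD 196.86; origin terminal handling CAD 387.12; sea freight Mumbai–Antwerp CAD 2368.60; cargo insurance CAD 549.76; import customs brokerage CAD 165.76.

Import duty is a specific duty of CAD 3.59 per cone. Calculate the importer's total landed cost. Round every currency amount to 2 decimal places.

Total landed cost: CAD 60290.60

FOB: the seller bears costs until goods are on board at the origin port; the buyer bears freight, insurance and all costs thereafter.
Already in the invoice (seller's account under FOB): inland to port, export clearance, origin terminal — exclude.
CIF value = FOB price + freight + insurance = 56072.04 + 2368.60 + 549.76 = 58990.40
Import duty = 316 × 3.59 = 1134.44
Buyer bears: freight 2368.60 + insurance 549.76 + brokerage 165.76 + duty 1134.44 = 4218.56
Landed cost = invoice 56072.04 + 4218.56 = 60290.60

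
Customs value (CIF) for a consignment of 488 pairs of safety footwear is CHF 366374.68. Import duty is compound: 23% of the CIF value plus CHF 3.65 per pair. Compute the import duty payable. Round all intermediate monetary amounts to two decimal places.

Ad valorem component: 366374.68 × 23% = 84266.18
Specific component: 488 × 3.65 = 1781.20
Import duty = 84266.18 + 1781.20 = 86047.38

Import duty: CHF 86047.38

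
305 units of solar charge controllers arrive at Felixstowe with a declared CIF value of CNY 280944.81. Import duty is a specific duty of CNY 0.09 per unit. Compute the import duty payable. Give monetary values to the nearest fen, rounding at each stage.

Import duty: CNY 27.45

Import duty = 305 × 0.09 = 27.45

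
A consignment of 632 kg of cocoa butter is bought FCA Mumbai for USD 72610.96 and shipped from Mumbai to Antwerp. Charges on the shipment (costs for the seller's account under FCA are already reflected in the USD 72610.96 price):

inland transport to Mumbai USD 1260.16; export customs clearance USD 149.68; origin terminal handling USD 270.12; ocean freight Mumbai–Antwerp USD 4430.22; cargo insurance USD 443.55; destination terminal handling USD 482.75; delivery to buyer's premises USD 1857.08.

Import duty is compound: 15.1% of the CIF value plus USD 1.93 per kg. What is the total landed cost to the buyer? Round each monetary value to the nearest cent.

Total landed cost: USD 93055.42

FCA: the seller delivers export-cleared goods to the carrier; the buyer bears costs from that point.
Already in the invoice (seller's account under FCA): inland to port, export clearance — exclude.
CIF value = FCA price + origin terminal + freight + insurance = 72610.96 + 270.12 + 4430.22 + 443.55 = 77754.85
Ad valorem component: 77754.85 × 15.1% = 11740.98
Specific component: 632 × 1.93 = 1219.76
Import duty = 11740.98 + 1219.76 = 12960.74
Buyer bears: origin terminal 270.12 + freight 4430.22 + insurance 443.55 + destination terminal 482.75 + delivery 1857.08 + duty 12960.74 = 20444.46
Landed cost = invoice 72610.96 + 20444.46 = 93055.42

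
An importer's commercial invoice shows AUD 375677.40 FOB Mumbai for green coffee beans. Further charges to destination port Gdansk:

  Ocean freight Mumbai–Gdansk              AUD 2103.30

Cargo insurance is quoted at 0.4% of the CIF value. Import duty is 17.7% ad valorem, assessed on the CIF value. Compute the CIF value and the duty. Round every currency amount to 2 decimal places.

CIF value: AUD 379297.89; import duty: AUD 67135.73

Let C be the CIF value. C = FOB price + freight + 0.4% × C
C − 0.4% × C = 375677.40 + 2103.30
0.996 × C = 377780.70
C = 377780.70 / 0.996 = 379297.89
Insurance premium = 0.4% × 379297.89 = 1517.19
Import duty = 379297.89 × 17.7% = 67135.73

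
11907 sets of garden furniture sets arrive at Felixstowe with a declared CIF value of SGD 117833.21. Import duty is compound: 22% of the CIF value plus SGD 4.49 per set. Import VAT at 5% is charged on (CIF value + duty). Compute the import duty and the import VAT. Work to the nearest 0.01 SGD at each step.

Import duty: SGD 79385.74; import VAT: SGD 9860.95

Ad valorem component: 117833.21 × 22% = 25923.31
Specific component: 11907 × 4.49 = 53462.43
Import duty = 25923.31 + 53462.43 = 79385.74
VAT base = CIF + duty = 117833.21 + 79385.74 = 197218.95
Import VAT = 197218.95 × 5% = 9860.95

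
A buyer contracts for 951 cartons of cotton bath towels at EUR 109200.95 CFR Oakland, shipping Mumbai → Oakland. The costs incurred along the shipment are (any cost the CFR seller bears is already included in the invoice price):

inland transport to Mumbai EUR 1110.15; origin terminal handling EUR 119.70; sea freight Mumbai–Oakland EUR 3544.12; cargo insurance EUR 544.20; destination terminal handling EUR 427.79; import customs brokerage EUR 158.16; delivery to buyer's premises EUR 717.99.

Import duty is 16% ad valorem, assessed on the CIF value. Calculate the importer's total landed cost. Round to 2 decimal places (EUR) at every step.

Total landed cost: EUR 128608.31

CFR: the seller pays costs through ocean freight to the destination port, but not insurance.
Already in the invoice (seller's account under CFR): inland to port, origin terminal, freight — exclude.
CIF value = CFR price + insurance = 109200.95 + 544.20 = 109745.15
Import duty = 109745.15 × 16% = 17559.22
Buyer bears: insurance 544.20 + destination terminal 427.79 + brokerage 158.16 + delivery 717.99 + duty 17559.22 = 19407.36
Landed cost = invoice 109200.95 + 19407.36 = 128608.31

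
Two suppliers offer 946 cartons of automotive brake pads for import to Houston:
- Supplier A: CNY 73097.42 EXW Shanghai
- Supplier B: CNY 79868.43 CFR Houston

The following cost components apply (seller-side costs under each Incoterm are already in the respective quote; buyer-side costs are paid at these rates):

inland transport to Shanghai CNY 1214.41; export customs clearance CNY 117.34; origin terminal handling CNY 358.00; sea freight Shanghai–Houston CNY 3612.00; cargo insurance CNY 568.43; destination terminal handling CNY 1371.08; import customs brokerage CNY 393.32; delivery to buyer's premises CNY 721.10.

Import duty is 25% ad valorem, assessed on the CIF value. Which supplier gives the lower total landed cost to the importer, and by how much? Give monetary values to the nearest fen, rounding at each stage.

Supplier A (EXW):
CIF value = EXW price + inland to port + export clearance + origin terminal + freight + insurance = 73097.42 + 1214.41 + 117.34 + 358.00 + 3612.00 + 568.43 = 78967.60
Import duty = 78967.60 × 25% = 19741.90
Buyer bears (A): 1214.41 + 117.34 + 358.00 + 3612.00 + 568.43 + 1371.08 + 393.32 + 721.10 = 8355.68
Landed cost (A) = invoice 73097.42 + 8355.68 + duty 19741.90 = 101195.00
Supplier B (CFR):
CIF value = CFR price + insurance = 79868.43 + 568.43 = 80436.86
Import duty = 80436.86 × 25% = 20109.22
Buyer bears (B): 568.43 + 1371.08 + 393.32 + 721.10 = 3053.93
Landed cost (B) = invoice 79868.43 + 3053.93 + duty 20109.22 = 103031.58
Difference = |101195.00 − 103031.58| = 1836.58

Supplier A is cheaper by CNY 1836.58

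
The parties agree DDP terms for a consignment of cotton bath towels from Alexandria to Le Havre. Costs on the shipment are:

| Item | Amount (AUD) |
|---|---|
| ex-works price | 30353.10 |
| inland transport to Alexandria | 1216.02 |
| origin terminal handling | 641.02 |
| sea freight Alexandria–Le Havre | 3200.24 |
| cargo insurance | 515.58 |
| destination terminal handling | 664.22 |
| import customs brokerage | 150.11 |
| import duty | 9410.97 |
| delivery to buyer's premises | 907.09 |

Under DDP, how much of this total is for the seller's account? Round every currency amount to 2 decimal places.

Seller's account: AUD 47058.35

DDP: the seller bears all costs including import duty.
Seller's account: goods 30353.10 + inland to port 1216.02 + origin terminal 641.02 + freight 3200.24 + insurance 515.58 + destination terminal 664.22 + brokerage 150.11 + duty 9410.97 + delivery 907.09 = 47058.35
Buyer's account: 0.00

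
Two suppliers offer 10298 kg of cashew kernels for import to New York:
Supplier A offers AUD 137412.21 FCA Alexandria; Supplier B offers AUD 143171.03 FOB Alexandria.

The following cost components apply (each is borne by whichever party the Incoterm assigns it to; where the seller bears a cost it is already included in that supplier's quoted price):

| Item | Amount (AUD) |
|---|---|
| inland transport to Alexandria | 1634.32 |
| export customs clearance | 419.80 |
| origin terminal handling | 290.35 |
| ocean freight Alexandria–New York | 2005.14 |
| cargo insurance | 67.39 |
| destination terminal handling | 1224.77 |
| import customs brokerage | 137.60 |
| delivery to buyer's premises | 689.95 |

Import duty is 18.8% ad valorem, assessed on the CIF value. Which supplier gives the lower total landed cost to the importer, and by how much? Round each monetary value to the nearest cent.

Supplier A is cheaper by AUD 6496.54

Supplier A (FCA):
CIF value = FCA price + origin terminal + freight + insurance = 137412.21 + 290.35 + 2005.14 + 67.39 = 139775.09
Import duty = 139775.09 × 18.8% = 26277.72
Buyer bears (A): 290.35 + 2005.14 + 67.39 + 1224.77 + 137.60 + 689.95 = 4415.20
Landed cost (A) = invoice 137412.21 + 4415.20 + duty 26277.72 = 168105.13
Supplier B (FOB):
CIF value = FOB price + freight + insurance = 143171.03 + 2005.14 + 67.39 = 145243.56
Import duty = 145243.56 × 18.8% = 27305.79
Buyer bears (B): 2005.14 + 67.39 + 1224.77 + 137.60 + 689.95 = 4124.85
Landed cost (B) = invoice 143171.03 + 4124.85 + duty 27305.79 = 174601.67
Difference = |168105.13 − 174601.67| = 6496.54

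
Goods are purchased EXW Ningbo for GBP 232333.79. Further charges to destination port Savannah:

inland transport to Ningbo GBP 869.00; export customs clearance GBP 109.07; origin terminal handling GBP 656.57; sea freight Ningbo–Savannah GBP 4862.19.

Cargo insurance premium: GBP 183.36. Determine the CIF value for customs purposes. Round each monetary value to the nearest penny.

CIF value: GBP 239013.98

CIF = EXW price + pre-shipment costs + freight + insurance
CIF = 232333.79 + 869.00 + 109.07 + 656.57 + 4862.19 + 183.36 = 239013.98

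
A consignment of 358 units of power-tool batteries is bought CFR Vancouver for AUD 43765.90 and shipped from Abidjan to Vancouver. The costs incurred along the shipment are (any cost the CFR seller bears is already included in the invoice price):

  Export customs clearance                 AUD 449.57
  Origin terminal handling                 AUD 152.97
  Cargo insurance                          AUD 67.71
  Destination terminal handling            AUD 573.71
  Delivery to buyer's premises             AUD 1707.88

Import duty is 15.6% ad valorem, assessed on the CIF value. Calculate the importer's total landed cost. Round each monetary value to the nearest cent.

CFR: the seller pays costs through ocean freight to the destination port, but not insurance.
Already in the invoice (seller's account under CFR): export clearance, origin terminal — exclude.
CIF value = CFR price + insurance = 43765.90 + 67.71 = 43833.61
Import duty = 43833.61 × 15.6% = 6838.04
Buyer bears: insurance 67.71 + destination terminal 573.71 + delivery 1707.88 + duty 6838.04 = 9187.34
Landed cost = invoice 43765.90 + 9187.34 = 52953.24

Total landed cost: AUD 52953.24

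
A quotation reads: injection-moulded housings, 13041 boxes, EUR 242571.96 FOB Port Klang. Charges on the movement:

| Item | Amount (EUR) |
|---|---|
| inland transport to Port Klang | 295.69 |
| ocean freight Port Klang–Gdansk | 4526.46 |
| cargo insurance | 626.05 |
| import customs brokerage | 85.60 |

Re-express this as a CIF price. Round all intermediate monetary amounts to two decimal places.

Not relevant to the conversion: inland to port — on the seller under both FOB and CIF; already in the FOB price and stays in the CIF price. brokerage — on the buyer under both terms; not part of either seller's price.
From FOB to CIF, the seller additionally bears: freight, insurance.
CIF price = 242571.96 + 4526.46 + 626.05 = 247724.47

CIF price: EUR 247724.47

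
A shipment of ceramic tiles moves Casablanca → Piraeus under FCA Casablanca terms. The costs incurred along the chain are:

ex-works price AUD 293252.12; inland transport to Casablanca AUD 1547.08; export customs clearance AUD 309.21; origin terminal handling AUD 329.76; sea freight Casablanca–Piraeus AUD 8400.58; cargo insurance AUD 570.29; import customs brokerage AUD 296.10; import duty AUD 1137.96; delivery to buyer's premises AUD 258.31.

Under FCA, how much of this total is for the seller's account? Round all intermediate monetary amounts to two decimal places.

FCA: the seller delivers export-cleared goods to the carrier; the buyer bears costs from that point.
Seller's account: goods 293252.12 + inland to port 1547.08 + export clearance 309.21 = 295108.41
Buyer's account: origin terminal 329.76 + freight 8400.58 + insurance 570.29 + brokerage 296.10 + duty 1137.96 + delivery 258.31 = 10993.00

Seller's account: AUD 295108.41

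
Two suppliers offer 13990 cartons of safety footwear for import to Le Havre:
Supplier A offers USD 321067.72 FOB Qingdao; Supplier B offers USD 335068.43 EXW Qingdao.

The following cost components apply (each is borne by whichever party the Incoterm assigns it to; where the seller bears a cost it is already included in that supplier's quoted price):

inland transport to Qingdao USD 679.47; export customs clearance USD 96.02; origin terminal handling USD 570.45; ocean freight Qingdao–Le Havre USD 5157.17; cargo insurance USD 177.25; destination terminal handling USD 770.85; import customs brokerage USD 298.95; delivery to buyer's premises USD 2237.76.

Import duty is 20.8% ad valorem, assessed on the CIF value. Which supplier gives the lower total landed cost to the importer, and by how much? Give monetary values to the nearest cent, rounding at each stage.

Supplier A (FOB):
CIF value = FOB price + freight + insurance = 321067.72 + 5157.17 + 177.25 = 326402.14
Import duty = 326402.14 × 20.8% = 67891.65
Buyer bears (A): 5157.17 + 177.25 + 770.85 + 298.95 + 2237.76 = 8641.98
Landed cost (A) = invoice 321067.72 + 8641.98 + duty 67891.65 = 397601.35
Supplier B (EXW):
CIF value = EXW price + inland to port + export clearance + origin terminal + freight + insurance = 335068.43 + 679.47 + 96.02 + 570.45 + 5157.17 + 177.25 = 341748.79
Import duty = 341748.79 × 20.8% = 71083.75
Buyer bears (B): 679.47 + 96.02 + 570.45 + 5157.17 + 177.25 + 770.85 + 298.95 + 2237.76 = 9987.92
Landed cost (B) = invoice 335068.43 + 9987.92 + duty 71083.75 = 416140.10
Difference = |397601.35 − 416140.10| = 18538.75

Supplier A is cheaper by USD 18538.75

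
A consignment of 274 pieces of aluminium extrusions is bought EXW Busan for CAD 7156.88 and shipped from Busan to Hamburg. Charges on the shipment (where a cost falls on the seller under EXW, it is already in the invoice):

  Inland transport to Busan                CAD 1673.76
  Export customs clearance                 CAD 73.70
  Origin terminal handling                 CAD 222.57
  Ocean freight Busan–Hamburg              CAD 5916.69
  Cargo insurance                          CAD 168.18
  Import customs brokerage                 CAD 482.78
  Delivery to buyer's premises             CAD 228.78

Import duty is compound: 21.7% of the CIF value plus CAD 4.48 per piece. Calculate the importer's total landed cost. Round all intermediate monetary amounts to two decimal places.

EXW: the seller makes goods available at their premises; the buyer bears all onward costs.
CIF value = EXW price + inland to port + export clearance + origin terminal + freight + insurance = 7156.88 + 1673.76 + 73.70 + 222.57 + 5916.69 + 168.18 = 15211.78
Ad valorem component: 15211.78 × 21.7% = 3300.96
Specific component: 274 × 4.48 = 1227.52
Import duty = 3300.96 + 1227.52 = 4528.48
Buyer bears: inland to port 1673.76 + export clearance 73.70 + origin terminal 222.57 + freight 5916.69 + insurance 168.18 + brokerage 482.78 + delivery 228.78 + duty 4528.48 = 13294.94
Landed cost = invoice 7156.88 + 13294.94 = 20451.82

Total landed cost: CAD 20451.82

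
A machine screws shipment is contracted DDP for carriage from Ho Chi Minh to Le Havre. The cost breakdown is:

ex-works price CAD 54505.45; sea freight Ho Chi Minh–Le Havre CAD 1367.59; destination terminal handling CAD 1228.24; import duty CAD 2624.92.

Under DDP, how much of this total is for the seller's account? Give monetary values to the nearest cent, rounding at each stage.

DDP: the seller bears all costs including import duty.
Seller's account: goods 54505.45 + freight 1367.59 + destination terminal 1228.24 + duty 2624.92 = 59726.20
Buyer's account: 0.00

Seller's account: CAD 59726.20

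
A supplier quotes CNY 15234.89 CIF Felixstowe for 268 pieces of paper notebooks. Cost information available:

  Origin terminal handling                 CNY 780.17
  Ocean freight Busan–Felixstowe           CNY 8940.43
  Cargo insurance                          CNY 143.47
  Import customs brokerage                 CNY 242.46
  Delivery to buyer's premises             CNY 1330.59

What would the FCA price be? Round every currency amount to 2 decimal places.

Not relevant to the conversion: delivery, brokerage — on the buyer under both terms; not part of either seller's price.
From CIF to FCA, the seller no longer bears: origin terminal, freight, insurance.
FCA price = 15234.89 − 780.17 − 8940.43 − 143.47 = 5370.82

FCA price: CNY 5370.82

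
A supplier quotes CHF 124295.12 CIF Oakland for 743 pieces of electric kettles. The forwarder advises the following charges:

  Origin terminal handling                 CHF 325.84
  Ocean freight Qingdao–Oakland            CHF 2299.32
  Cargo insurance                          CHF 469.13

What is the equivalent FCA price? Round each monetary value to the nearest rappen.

FCA price: CHF 121200.83

From CIF to FCA, the seller no longer bears: origin terminal, freight, insurance.
FCA price = 124295.12 − 325.84 − 2299.32 − 469.13 = 121200.83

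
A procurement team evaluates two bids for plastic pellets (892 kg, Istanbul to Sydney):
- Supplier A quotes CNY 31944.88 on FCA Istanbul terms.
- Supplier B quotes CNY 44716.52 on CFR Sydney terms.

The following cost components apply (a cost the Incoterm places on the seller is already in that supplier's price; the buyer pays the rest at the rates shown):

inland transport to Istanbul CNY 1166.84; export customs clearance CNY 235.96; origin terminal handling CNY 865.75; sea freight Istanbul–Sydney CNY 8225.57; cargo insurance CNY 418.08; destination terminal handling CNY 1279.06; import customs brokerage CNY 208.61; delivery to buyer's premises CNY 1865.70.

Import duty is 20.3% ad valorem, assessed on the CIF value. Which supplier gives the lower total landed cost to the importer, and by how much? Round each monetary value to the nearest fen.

Supplier A is cheaper by CNY 4427.42

Supplier A (FCA):
CIF value = FCA price + origin terminal + freight + insurance = 31944.88 + 865.75 + 8225.57 + 418.08 = 41454.28
Import duty = 41454.28 × 20.3% = 8415.22
Buyer bears (A): 865.75 + 8225.57 + 418.08 + 1279.06 + 208.61 + 1865.70 = 12862.77
Landed cost (A) = invoice 31944.88 + 12862.77 + duty 8415.22 = 53222.87
Supplier B (CFR):
CIF value = CFR price + insurance = 44716.52 + 418.08 = 45134.60
Import duty = 45134.60 × 20.3% = 9162.32
Buyer bears (B): 418.08 + 1279.06 + 208.61 + 1865.70 = 3771.45
Landed cost (B) = invoice 44716.52 + 3771.45 + duty 9162.32 = 57650.29
Difference = |53222.87 − 57650.29| = 4427.42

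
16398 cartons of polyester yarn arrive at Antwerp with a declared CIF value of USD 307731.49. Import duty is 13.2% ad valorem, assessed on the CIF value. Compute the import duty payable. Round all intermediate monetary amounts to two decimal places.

Import duty: USD 40620.56

Import duty = 307731.49 × 13.2% = 40620.56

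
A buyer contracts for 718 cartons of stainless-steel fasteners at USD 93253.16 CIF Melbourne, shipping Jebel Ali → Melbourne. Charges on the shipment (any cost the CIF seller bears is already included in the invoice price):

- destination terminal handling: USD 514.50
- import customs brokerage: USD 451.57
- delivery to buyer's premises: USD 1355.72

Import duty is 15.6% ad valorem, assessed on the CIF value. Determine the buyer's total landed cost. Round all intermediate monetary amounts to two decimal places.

CIF: the seller pays costs through ocean freight and marine insurance to the destination port.
The CIF price already equals the CIF value: 93253.16
Import duty = 93253.16 × 15.6% = 14547.49
Buyer bears: destination terminal 514.50 + brokerage 451.57 + delivery 1355.72 + duty 14547.49 = 16869.28
Landed cost = invoice 93253.16 + 16869.28 = 110122.44

Total landed cost: USD 110122.44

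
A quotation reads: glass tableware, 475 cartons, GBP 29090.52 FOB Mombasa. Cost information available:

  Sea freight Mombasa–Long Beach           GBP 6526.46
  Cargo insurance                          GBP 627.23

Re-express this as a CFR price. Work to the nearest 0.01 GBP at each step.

Not relevant to the conversion: insurance — on the buyer under both terms; not part of either seller's price.
From FOB to CFR, the seller additionally bears: freight.
CFR price = 29090.52 + 6526.46 = 35616.98

CFR price: GBP 35616.98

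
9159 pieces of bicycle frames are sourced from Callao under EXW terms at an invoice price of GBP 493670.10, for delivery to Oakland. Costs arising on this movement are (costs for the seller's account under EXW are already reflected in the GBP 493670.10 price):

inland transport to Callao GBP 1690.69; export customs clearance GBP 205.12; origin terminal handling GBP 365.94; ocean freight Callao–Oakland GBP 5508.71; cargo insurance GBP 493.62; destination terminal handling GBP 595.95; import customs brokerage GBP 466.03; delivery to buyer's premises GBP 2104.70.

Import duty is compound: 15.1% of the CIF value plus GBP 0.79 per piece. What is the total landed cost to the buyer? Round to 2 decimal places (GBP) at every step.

Total landed cost: GBP 588128.53

EXW: the seller makes goods available at their premises; the buyer bears all onward costs.
CIF value = EXW price + inland to port + export clearance + origin terminal + freight + insurance = 493670.10 + 1690.69 + 205.12 + 365.94 + 5508.71 + 493.62 = 501934.18
Ad valorem component: 501934.18 × 15.1% = 75792.06
Specific component: 9159 × 0.79 = 7235.61
Import duty = 75792.06 + 7235.61 = 83027.67
Buyer bears: inland to port 1690.69 + export clearance 205.12 + origin terminal 365.94 + freight 5508.71 + insurance 493.62 + destination terminal 595.95 + brokerage 466.03 + delivery 2104.70 + duty 83027.67 = 94458.43
Landed cost = invoice 493670.10 + 94458.43 = 588128.53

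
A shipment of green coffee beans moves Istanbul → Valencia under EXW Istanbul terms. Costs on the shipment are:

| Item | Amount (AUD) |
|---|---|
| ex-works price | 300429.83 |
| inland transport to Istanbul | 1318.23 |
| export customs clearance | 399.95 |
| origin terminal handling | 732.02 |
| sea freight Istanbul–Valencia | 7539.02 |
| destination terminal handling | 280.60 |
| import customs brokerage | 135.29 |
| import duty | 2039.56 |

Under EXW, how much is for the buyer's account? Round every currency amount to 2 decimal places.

EXW: the seller makes goods available at their premises; the buyer bears all onward costs.
Seller's account: goods 300429.83 = 300429.83
Buyer's account: inland to port 1318.23 + export clearance 399.95 + origin terminal 732.02 + freight 7539.02 + destination terminal 280.60 + brokerage 135.29 + duty 2039.56 = 12444.67

Buyer's account: AUD 12444.67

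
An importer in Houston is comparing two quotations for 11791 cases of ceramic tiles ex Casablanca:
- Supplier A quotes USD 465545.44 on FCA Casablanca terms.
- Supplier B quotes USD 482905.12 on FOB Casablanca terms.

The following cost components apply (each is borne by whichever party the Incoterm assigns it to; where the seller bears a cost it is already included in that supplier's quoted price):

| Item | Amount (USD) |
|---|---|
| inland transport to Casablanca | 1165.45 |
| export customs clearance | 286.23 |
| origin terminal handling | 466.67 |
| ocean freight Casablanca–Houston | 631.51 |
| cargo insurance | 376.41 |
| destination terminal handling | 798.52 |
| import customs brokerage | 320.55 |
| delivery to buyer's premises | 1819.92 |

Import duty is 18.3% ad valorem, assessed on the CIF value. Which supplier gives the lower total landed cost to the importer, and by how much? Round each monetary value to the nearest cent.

Supplier A (FCA):
CIF value = FCA price + origin terminal + freight + insurance = 465545.44 + 466.67 + 631.51 + 376.41 = 467020.03
Import duty = 467020.03 × 18.3% = 85464.67
Buyer bears (A): 466.67 + 631.51 + 376.41 + 798.52 + 320.55 + 1819.92 = 4413.58
Landed cost (A) = invoice 465545.44 + 4413.58 + duty 85464.67 = 555423.69
Supplier B (FOB):
CIF value = FOB price + freight + insurance = 482905.12 + 631.51 + 376.41 = 483913.04
Import duty = 483913.04 × 18.3% = 88556.09
Buyer bears (B): 631.51 + 376.41 + 798.52 + 320.55 + 1819.92 = 3946.91
Landed cost (B) = invoice 482905.12 + 3946.91 + duty 88556.09 = 575408.12
Difference = |555423.69 − 575408.12| = 19984.43

Supplier A is cheaper by USD 19984.43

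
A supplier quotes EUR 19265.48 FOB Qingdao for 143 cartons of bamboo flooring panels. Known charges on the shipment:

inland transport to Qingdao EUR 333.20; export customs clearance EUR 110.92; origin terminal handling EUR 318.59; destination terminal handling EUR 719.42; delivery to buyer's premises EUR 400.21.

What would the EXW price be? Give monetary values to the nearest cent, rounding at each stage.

Not relevant to the conversion: delivery, destination terminal — on the buyer under both terms; not part of either seller's price.
From FOB to EXW, the seller no longer bears: inland to port, export clearance, origin terminal.
EXW price = 19265.48 − 333.20 − 110.92 − 318.59 = 18502.77

EXW price: EUR 18502.77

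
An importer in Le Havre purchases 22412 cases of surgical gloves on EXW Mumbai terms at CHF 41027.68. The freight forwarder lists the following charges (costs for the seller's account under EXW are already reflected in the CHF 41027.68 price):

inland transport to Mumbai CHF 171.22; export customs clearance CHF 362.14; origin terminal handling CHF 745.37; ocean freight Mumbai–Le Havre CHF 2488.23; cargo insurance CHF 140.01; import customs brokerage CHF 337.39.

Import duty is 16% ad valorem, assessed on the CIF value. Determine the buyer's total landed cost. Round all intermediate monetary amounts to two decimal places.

EXW: the seller makes goods available at their premises; the buyer bears all onward costs.
CIF value = EXW price + inland to port + export clearance + origin terminal + freight + insurance = 41027.68 + 171.22 + 362.14 + 745.37 + 2488.23 + 140.01 = 44934.65
Import duty = 44934.65 × 16% = 7189.54
Buyer bears: inland to port 171.22 + export clearance 362.14 + origin terminal 745.37 + freight 2488.23 + insurance 140.01 + brokerage 337.39 + duty 7189.54 = 11433.90
Landed cost = invoice 41027.68 + 11433.90 = 52461.58

Total landed cost: CHF 52461.58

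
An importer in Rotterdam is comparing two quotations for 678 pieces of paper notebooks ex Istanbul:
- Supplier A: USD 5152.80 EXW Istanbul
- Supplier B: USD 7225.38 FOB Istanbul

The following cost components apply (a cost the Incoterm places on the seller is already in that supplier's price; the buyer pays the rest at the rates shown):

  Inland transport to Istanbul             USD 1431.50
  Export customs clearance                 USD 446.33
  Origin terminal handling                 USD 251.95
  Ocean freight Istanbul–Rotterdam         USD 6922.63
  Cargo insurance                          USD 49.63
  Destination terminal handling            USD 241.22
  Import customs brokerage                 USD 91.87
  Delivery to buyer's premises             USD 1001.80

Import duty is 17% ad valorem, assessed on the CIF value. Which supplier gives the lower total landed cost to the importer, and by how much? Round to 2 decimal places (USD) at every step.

Supplier B is cheaper by USD 66.92

Supplier A (EXW):
CIF value = EXW price + inland to port + export clearance + origin terminal + freight + insurance = 5152.80 + 1431.50 + 446.33 + 251.95 + 6922.63 + 49.63 = 14254.84
Import duty = 14254.84 × 17% = 2423.32
Buyer bears (A): 1431.50 + 446.33 + 251.95 + 6922.63 + 49.63 + 241.22 + 91.87 + 1001.80 = 10436.93
Landed cost (A) = invoice 5152.80 + 10436.93 + duty 2423.32 = 18013.05
Supplier B (FOB):
CIF value = FOB price + freight + insurance = 7225.38 + 6922.63 + 49.63 = 14197.64
Import duty = 14197.64 × 17% = 2413.60
Buyer bears (B): 6922.63 + 49.63 + 241.22 + 91.87 + 1001.80 = 8307.15
Landed cost (B) = invoice 7225.38 + 8307.15 + duty 2413.60 = 17946.13
Difference = |18013.05 − 17946.13| = 66.92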